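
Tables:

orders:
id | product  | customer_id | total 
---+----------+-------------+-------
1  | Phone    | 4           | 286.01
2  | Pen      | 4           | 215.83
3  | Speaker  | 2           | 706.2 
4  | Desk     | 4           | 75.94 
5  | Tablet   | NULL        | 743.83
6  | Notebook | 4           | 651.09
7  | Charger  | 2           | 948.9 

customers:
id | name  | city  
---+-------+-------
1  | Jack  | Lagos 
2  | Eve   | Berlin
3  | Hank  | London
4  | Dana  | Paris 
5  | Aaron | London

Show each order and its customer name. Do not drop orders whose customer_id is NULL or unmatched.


LEFT JOIN keeps every row from orders (the left table); where customer_id has no match in customers, the customer columns become NULL. Walk through each order:
  - order 1 (Phone): customer_id=4 -> matches Dana
  - order 2 (Pen): customer_id=4 -> matches Dana
  - order 3 (Speaker): customer_id=2 -> matches Eve
  - order 4 (Desk): customer_id=4 -> matches Dana
  - order 5 (Tablet): customer_id=NULL, no match -> kept with NULL
  - order 6 (Notebook): customer_id=4 -> matches Dana
  - order 7 (Charger): customer_id=2 -> matches Eve
All 7 rows appear; 1 has NULL customer.

SQL:
SELECT a.product, b.name AS customer
FROM orders a
LEFT JOIN customers b ON a.customer_id = b.id

Result:
product  | customer
---------+---------
Phone    | Dana    
Pen      | Dana    
Speaker  | Eve     
Desk     | Dana    
Tablet   | NULL    
Notebook | Dana    
Charger  | Eve     


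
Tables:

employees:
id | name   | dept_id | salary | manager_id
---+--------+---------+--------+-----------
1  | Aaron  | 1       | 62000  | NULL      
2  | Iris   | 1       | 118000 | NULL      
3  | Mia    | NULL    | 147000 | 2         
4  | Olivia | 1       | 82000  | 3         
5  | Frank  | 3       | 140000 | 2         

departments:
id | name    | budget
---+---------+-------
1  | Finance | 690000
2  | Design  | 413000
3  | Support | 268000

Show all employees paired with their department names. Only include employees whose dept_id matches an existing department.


INNER JOIN keeps only employees rows whose dept_id matches an id in departments. Walk through each employee:
  - employee 1 (Aaron): dept_id=1 -> matches Finance
  - employee 2 (Iris): dept_id=1 -> matches Finance
  - employee 3 (Mia): dept_id=NULL, no match -> dropped
  - employee 4 (Olivia): dept_id=1 -> matches Finance
  - employee 5 (Frank): dept_id=3 -> matches Support
So 1 of 5 rows is dropped.

SQL:
SELECT a.name, b.name AS department
FROM employees a
INNER JOIN departments b ON a.dept_id = b.id

Result:
name   | department
-------+-----------
Aaron  | Finance   
Iris   | Finance   
Olivia | Finance   
Frank  | Support   


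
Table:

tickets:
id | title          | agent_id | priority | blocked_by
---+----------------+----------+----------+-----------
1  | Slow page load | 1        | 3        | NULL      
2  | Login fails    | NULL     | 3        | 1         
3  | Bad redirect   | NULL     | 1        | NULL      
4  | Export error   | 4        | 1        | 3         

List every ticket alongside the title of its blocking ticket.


This is a self-join: tickets is joined to a second copy of itself, matching each row's blocked_by to another row's id. Use LEFT JOIN so rows with blocked_by=NULL are kept.
  - ticket 1 (Slow page load): blocked_by=NULL -> NULL
  - ticket 2 (Login fails): blocked_by=1 -> Slow page load
  - ticket 3 (Bad redirect): blocked_by=NULL -> NULL
  - ticket 4 (Export error): blocked_by=3 -> Bad redirect

SQL:
SELECT a.title AS item, b.title AS blocked_by
FROM tickets a
LEFT JOIN tickets b ON a.blocked_by = b.id

Result:
item           | blocked_by    
---------------+---------------
Slow page load | NULL          
Login fails    | Slow page load
Bad redirect   | NULL          
Export error   | Bad redirect  


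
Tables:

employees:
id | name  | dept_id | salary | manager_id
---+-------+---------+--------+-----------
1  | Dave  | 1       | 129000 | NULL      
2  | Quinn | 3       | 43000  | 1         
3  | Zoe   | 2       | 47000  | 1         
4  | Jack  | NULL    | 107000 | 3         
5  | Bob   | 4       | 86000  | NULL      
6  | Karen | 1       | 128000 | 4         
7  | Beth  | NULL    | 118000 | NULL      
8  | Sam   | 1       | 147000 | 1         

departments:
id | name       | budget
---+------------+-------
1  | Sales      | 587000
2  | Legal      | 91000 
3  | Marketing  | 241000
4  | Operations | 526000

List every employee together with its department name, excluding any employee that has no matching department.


INNER JOIN keeps only employees rows whose dept_id matches an id in departments. Walk through each employee:
  - employee 1 (Dave): dept_id=1 -> matches Sales
  - employee 2 (Quinn): dept_id=3 -> matches Marketing
  - employee 3 (Zoe): dept_id=2 -> matches Legal
  - employee 4 (Jack): dept_id=NULL, no match -> dropped
  - employee 5 (Bob): dept_id=4 -> matches Operations
  - employee 6 (Karen): dept_id=1 -> matches Sales
  - employee 7 (Beth): dept_id=NULL, no match -> dropped
  - employee 8 (Sam): dept_id=1 -> matches Sales
So 2 of 8 rows are dropped.

SQL:
SELECT a.name, b.name AS department
FROM employees a
INNER JOIN departments b ON a.dept_id = b.id

Result:
name  | department
------+-----------
Dave  | Sales     
Quinn | Marketing 
Zoe   | Legal     
Bob   | Operations
Karen | Sales     
Sam   | Sales     


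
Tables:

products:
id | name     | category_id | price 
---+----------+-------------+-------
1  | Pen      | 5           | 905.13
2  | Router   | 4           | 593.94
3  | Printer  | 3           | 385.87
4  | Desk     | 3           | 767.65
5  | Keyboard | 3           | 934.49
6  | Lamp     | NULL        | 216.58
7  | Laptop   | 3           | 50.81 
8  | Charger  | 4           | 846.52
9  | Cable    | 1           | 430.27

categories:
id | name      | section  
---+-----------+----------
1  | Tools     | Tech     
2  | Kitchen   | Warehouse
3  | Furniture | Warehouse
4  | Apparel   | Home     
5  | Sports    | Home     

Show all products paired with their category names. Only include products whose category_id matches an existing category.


INNER JOIN keeps only products rows whose category_id matches an id in categories. Walk through each product:
  - product 1 (Pen): category_id=5 -> matches Sports
  - product 2 (Router): category_id=4 -> matches Apparel
  - product 3 (Printer): category_id=3 -> matches Furniture
  - product 4 (Desk): category_id=3 -> matches Furniture
  - product 5 (Keyboard): category_id=3 -> matches Furniture
  - product 6 (Lamp): category_id=NULL, no match -> dropped
  - product 7 (Laptop): category_id=3 -> matches Furniture
  - product 8 (Charger): category_id=4 -> matches Apparel
  - product 9 (Cable): category_id=1 -> matches Tools
So 1 of 9 rows is dropped.

SQL:
SELECT a.name, b.name AS category
FROM products a
INNER JOIN categories b ON a.category_id = b.id

Result:
name     | category 
---------+----------
Pen      | Sports   
Router   | Apparel  
Printer  | Furniture
Desk     | Furniture
Keyboard | Furniture
Laptop   | Furniture
Charger  | Apparel  
Cable    | Tools    


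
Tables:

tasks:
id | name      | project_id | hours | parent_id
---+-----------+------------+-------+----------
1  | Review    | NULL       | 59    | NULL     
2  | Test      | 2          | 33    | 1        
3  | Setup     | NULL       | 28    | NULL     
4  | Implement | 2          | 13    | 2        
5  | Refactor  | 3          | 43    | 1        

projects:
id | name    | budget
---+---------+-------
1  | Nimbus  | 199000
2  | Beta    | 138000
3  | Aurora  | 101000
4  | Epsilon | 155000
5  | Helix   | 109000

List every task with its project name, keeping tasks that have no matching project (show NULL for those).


LEFT JOIN keeps every row from tasks (the left table); where project_id has no match in projects, the project columns become NULL. Walk through each task:
  - task 1 (Review): project_id=NULL, no match -> kept with NULL
  - task 2 (Test): project_id=2 -> matches Beta
  - task 3 (Setup): project_id=NULL, no match -> kept with NULL
  - task 4 (Implement): project_id=2 -> matches Beta
  - task 5 (Refactor): project_id=3 -> matches Aurora
All 5 rows appear; 2 have NULL project.

SQL:
SELECT a.name, b.name AS project
FROM tasks a
LEFT JOIN projects b ON a.project_id = b.id

Result:
name      | project
----------+--------
Review    | NULL   
Test      | Beta   
Setup     | NULL   
Implement | Beta   
Refactor  | Aurora 


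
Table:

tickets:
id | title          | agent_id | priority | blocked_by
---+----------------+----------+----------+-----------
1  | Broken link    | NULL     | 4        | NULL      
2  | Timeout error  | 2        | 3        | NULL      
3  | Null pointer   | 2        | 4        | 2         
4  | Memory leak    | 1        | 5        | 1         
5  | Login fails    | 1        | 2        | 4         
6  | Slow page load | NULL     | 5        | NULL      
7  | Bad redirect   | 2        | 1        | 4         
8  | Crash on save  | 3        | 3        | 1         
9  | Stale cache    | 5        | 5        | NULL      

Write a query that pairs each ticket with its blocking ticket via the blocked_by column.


This is a self-join: tickets is joined to a second copy of itself, matching each row's blocked_by to another row's id. Use LEFT JOIN so rows with blocked_by=NULL are kept.
  - ticket 1 (Broken link): blocked_by=NULL -> NULL
  - ticket 2 (Timeout error): blocked_by=NULL -> NULL
  - ticket 3 (Null pointer): blocked_by=2 -> Timeout error
  - ticket 4 (Memory leak): blocked_by=1 -> Broken link
  - ticket 5 (Login fails): blocked_by=4 -> Memory leak
  - ticket 6 (Slow page load): blocked_by=NULL -> NULL
  - ticket 7 (Bad redirect): blocked_by=4 -> Memory leak
  - ticket 8 (Crash on save): blocked_by=1 -> Broken link
  - ticket 9 (Stale cache): blocked_by=NULL -> NULL

SQL:
SELECT a.title AS item, b.title AS blocked_by
FROM tickets a
LEFT JOIN tickets b ON a.blocked_by = b.id

Result:
item           | blocked_by   
---------------+--------------
Broken link    | NULL         
Timeout error  | NULL         
Null pointer   | Timeout error
Memory leak    | Broken link  
Login fails    | Memory leak  
Slow page load | NULL         
Bad redirect   | Memory leak  
Crash on save  | Broken link  
Stale cache    | NULL         


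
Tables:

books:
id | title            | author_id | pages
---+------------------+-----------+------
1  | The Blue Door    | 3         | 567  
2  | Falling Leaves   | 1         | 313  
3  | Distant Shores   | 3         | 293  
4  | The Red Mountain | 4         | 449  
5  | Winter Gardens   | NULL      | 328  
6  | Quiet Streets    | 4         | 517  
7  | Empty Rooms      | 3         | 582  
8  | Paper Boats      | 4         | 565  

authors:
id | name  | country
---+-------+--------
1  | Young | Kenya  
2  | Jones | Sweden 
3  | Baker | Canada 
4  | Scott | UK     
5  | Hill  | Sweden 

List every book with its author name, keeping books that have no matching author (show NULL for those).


LEFT JOIN keeps every row from books (the left table); where author_id has no match in authors, the author columns become NULL. Walk through each book:
  - book 1 (The Blue Door): author_id=3 -> matches Baker
  - book 2 (Falling Leaves): author_id=1 -> matches Young
  - book 3 (Distant Shores): author_id=3 -> matches Baker
  - book 4 (The Red Mountain): author_id=4 -> matches Scott
  - book 5 (Winter Gardens): author_id=NULL, no match -> kept with NULL
  - book 6 (Quiet Streets): author_id=4 -> matches Scott
  - book 7 (Empty Rooms): author_id=3 -> matches Baker
  - book 8 (Paper Boats): author_id=4 -> matches Scott
All 8 rows appear; 1 has NULL author.

SQL:
SELECT a.title, b.name AS author
FROM books a
LEFT JOIN authors b ON a.author_id = b.id

Result:
title            | author
-----------------+-------
The Blue Door    | Baker 
Falling Leaves   | Young 
Distant Shores   | Baker 
The Red Mountain | Scott 
Winter Gardens   | NULL  
Quiet Streets    | Scott 
Empty Rooms      | Baker 
Paper Boats      | Scott 


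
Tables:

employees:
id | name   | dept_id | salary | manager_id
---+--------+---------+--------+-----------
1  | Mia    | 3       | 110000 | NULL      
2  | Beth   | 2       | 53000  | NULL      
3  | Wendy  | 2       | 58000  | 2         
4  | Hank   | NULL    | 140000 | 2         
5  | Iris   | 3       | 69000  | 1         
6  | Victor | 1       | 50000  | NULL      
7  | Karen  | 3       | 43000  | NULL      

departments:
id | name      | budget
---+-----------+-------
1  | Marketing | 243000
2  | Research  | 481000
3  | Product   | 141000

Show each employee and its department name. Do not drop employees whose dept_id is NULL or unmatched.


LEFT JOIN keeps every row from employees (the left table); where dept_id has no match in departments, the department columns become NULL. Walk through each employee:
  - employee 1 (Mia): dept_id=3 -> matches Product
  - employee 2 (Beth): dept_id=2 -> matches Research
  - employee 3 (Wendy): dept_id=2 -> matches Research
  - employee 4 (Hank): dept_id=NULL, no match -> kept with NULL
  - employee 5 (Iris): dept_id=3 -> matches Product
  - employee 6 (Victor): dept_id=1 -> matches Marketing
  - employee 7 (Karen): dept_id=3 -> matches Product
All 7 rows appear; 1 has NULL department.

SQL:
SELECT a.name, b.name AS department
FROM employees a
LEFT JOIN departments b ON a.dept_id = b.id

Result:
name   | department
-------+-----------
Mia    | Product   
Beth   | Research  
Wendy  | Research  
Hank   | NULL      
Iris   | Product   
Victor | Marketing 
Karen  | Product   


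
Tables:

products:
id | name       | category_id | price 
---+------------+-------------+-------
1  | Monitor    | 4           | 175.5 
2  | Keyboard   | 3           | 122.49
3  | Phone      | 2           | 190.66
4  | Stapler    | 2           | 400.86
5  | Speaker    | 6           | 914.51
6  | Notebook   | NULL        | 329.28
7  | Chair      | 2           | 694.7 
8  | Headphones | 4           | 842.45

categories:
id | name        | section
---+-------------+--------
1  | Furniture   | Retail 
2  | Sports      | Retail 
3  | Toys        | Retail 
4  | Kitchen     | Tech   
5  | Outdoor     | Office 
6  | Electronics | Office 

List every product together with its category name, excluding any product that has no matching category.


INNER JOIN keeps only products rows whose category_id matches an id in categories. Walk through each product:
  - product 1 (Monitor): category_id=4 -> matches Kitchen
  - product 2 (Keyboard): category_id=3 -> matches Toys
  - product 3 (Phone): category_id=2 -> matches Sports
  - product 4 (Stapler): category_id=2 -> matches Sports
  - product 5 (Speaker): category_id=6 -> matches Electronics
  - product 6 (Notebook): category_id=NULL, no match -> dropped
  - product 7 (Chair): category_id=2 -> matches Sports
  - product 8 (Headphones): category_id=4 -> matches Kitchen
So 1 of 8 rows is dropped.

SQL:
SELECT a.name, b.name AS category
FROM products a
INNER JOIN categories b ON a.category_id = b.id

Result:
name       | category   
-----------+------------
Monitor    | Kitchen    
Keyboard   | Toys       
Phone      | Sports     
Stapler    | Sports     
Speaker    | Electronics
Chair      | Sports     
Headphones | Kitchen    


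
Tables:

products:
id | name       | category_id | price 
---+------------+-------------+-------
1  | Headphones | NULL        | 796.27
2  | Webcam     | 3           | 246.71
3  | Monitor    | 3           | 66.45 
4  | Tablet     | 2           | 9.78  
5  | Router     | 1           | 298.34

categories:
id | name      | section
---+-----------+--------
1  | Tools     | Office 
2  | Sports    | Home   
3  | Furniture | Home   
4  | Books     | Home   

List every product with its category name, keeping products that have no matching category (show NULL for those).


LEFT JOIN keeps every row from products (the left table); where category_id has no match in categories, the category columns become NULL. Walk through each product:
  - product 1 (Headphones): category_id=NULL, no match -> kept with NULL
  - product 2 (Webcam): category_id=3 -> matches Furniture
  - product 3 (Monitor): category_id=3 -> matches Furniture
  - product 4 (Tablet): category_id=2 -> matches Sports
  - product 5 (Router): category_id=1 -> matches Tools
All 5 rows appear; 1 has NULL category.

SQL:
SELECT a.name, b.name AS category
FROM products a
LEFT JOIN categories b ON a.category_id = b.id

Result:
name       | category 
-----------+----------
Headphones | NULL     
Webcam     | Furniture
Monitor    | Furniture
Tablet     | Sports   
Router     | Tools    


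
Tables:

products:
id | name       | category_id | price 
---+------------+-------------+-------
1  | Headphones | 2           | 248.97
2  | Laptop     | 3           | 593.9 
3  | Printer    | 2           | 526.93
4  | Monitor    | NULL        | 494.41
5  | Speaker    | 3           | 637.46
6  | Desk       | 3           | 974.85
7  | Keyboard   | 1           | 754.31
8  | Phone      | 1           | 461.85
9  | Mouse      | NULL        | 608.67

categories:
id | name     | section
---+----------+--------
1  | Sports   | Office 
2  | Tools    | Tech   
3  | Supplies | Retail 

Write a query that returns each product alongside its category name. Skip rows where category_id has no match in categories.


INNER JOIN keeps only products rows whose category_id matches an id in categories. Walk through each product:
  - product 1 (Headphones): category_id=2 -> matches Tools
  - product 2 (Laptop): category_id=3 -> matches Supplies
  - product 3 (Printer): category_id=2 -> matches Tools
  - product 4 (Monitor): category_id=NULL, no match -> dropped
  - product 5 (Speaker): category_id=3 -> matches Supplies
  - product 6 (Desk): category_id=3 -> matches Supplies
  - product 7 (Keyboard): category_id=1 -> matches Sports
  - product 8 (Phone): category_id=1 -> matches Sports
  - product 9 (Mouse): category_id=NULL, no match -> dropped
So 2 of 9 rows are dropped.

SQL:
SELECT a.name, b.name AS category
FROM products a
INNER JOIN categories b ON a.category_id = b.id

Result:
name       | category
-----------+---------
Headphones | Tools   
Laptop     | Supplies
Printer    | Tools   
Speaker    | Supplies
Desk       | Supplies
Keyboard   | Sports  
Phone      | Sports  


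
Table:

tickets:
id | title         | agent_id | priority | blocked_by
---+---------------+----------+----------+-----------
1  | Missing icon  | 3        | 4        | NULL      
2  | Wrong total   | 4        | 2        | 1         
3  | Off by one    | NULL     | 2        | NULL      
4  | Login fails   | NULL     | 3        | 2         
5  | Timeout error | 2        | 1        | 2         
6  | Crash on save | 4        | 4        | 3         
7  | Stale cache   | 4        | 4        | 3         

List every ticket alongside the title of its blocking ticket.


This is a self-join: tickets is joined to a second copy of itself, matching each row's blocked_by to another row's id. Use LEFT JOIN so rows with blocked_by=NULL are kept.
  - ticket 1 (Missing icon): blocked_by=NULL -> NULL
  - ticket 2 (Wrong total): blocked_by=1 -> Missing icon
  - ticket 3 (Off by one): blocked_by=NULL -> NULL
  - ticket 4 (Login fails): blocked_by=2 -> Wrong total
  - ticket 5 (Timeout error): blocked_by=2 -> Wrong total
  - ticket 6 (Crash on save): blocked_by=3 -> Off by one
  - ticket 7 (Stale cache): blocked_by=3 -> Off by one

SQL:
SELECT a.title AS item, b.title AS blocked_by
FROM tickets a
LEFT JOIN tickets b ON a.blocked_by = b.id

Result:
item          | blocked_by  
--------------+-------------
Missing icon  | NULL        
Wrong total   | Missing icon
Off by one    | NULL        
Login fails   | Wrong total 
Timeout error | Wrong total 
Crash on save | Off by one  
Stale cache   | Off by one  


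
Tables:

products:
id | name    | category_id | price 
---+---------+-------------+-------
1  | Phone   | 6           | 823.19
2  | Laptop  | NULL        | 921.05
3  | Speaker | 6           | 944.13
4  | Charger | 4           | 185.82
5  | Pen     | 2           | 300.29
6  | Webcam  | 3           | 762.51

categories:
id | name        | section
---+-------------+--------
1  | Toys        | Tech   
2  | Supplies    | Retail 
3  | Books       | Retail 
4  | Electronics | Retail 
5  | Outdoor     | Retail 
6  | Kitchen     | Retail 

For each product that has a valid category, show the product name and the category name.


INNER JOIN keeps only products rows whose category_id matches an id in categories. Walk through each product:
  - product 1 (Phone): category_id=6 -> matches Kitchen
  - product 2 (Laptop): category_id=NULL, no match -> dropped
  - product 3 (Speaker): category_id=6 -> matches Kitchen
  - product 4 (Charger): category_id=4 -> matches Electronics
  - product 5 (Pen): category_id=2 -> matches Supplies
  - product 6 (Webcam): category_id=3 -> matches Books
So 1 of 6 rows is dropped.

SQL:
SELECT a.name, b.name AS category
FROM products a
INNER JOIN categories b ON a.category_id = b.id

Result:
name    | category   
--------+------------
Phone   | Kitchen    
Speaker | Kitchen    
Charger | Electronics
Pen     | Supplies   
Webcam  | Books      


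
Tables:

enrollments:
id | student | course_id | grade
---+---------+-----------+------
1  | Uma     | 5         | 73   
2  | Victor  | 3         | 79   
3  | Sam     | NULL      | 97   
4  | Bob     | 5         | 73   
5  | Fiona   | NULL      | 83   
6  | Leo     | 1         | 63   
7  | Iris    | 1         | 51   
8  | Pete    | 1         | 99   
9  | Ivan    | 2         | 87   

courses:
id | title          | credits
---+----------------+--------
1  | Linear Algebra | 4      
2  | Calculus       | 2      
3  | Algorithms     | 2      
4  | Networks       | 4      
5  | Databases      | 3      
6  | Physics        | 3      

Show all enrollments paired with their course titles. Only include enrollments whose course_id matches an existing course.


INNER JOIN keeps only enrollments rows whose course_id matches an id in courses. Walk through each enrollment:
  - enrollment 1 (Uma): course_id=5 -> matches Databases
  - enrollment 2 (Victor): course_id=3 -> matches Algorithms
  - enrollment 3 (Sam): course_id=NULL, no match -> dropped
  - enrollment 4 (Bob): course_id=5 -> matches Databases
  - enrollment 5 (Fiona): course_id=NULL, no match -> dropped
  - enrollment 6 (Leo): course_id=1 -> matches Linear Algebra
  - enrollment 7 (Iris): course_id=1 -> matches Linear Algebra
  - enrollment 8 (Pete): course_id=1 -> matches Linear Algebra
  - enrollment 9 (Ivan): course_id=2 -> matches Calculus
So 2 of 9 rows are dropped.

SQL:
SELECT a.student, b.title AS course
FROM enrollments a
INNER JOIN courses b ON a.course_id = b.id

Result:
student | course        
--------+---------------
Uma     | Databases     
Victor  | Algorithms    
Bob     | Databases     
Leo     | Linear Algebra
Iris    | Linear Algebra
Pete    | Linear Algebra
Ivan    | Calculus      


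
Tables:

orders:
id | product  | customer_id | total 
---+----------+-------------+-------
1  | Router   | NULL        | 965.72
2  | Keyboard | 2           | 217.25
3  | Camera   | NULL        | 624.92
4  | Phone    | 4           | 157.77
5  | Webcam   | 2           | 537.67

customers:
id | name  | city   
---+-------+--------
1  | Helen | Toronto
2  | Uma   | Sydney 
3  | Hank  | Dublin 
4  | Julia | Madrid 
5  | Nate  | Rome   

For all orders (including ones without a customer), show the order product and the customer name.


LEFT JOIN keeps every row from orders (the left table); where customer_id has no match in customers, the customer columns become NULL. Walk through each order:
  - order 1 (Router): customer_id=NULL, no match -> kept with NULL
  - order 2 (Keyboard): customer_id=2 -> matches Uma
  - order 3 (Camera): customer_id=NULL, no match -> kept with NULL
  - order 4 (Phone): customer_id=4 -> matches Julia
  - order 5 (Webcam): customer_id=2 -> matches Uma
All 5 rows appear; 2 have NULL customer.

SQL:
SELECT a.product, b.name AS customer
FROM orders a
LEFT JOIN customers b ON a.customer_id = b.id

Result:
product  | customer
---------+---------
Router   | NULL    
Keyboard | Uma     
Camera   | NULL    
Phone    | Julia   
Webcam   | Uma     


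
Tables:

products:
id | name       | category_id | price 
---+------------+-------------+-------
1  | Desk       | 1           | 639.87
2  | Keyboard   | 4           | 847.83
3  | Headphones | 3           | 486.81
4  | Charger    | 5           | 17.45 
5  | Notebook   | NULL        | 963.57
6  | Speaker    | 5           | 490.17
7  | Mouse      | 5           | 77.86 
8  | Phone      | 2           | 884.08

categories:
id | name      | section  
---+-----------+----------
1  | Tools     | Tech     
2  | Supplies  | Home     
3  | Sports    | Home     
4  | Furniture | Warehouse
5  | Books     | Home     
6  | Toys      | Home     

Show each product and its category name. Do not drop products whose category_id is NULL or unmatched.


LEFT JOIN keeps every row from products (the left table); where category_id has no match in categories, the category columns become NULL. Walk through each product:
  - product 1 (Desk): category_id=1 -> matches Tools
  - product 2 (Keyboard): category_id=4 -> matches Furniture
  - product 3 (Headphones): category_id=3 -> matches Sports
  - product 4 (Charger): category_id=5 -> matches Books
  - product 5 (Notebook): category_id=NULL, no match -> kept with NULL
  - product 6 (Speaker): category_id=5 -> matches Books
  - product 7 (Mouse): category_id=5 -> matches Books
  - product 8 (Phone): category_id=2 -> matches Supplies
All 8 rows appear; 1 has NULL category.

SQL:
SELECT a.name, b.name AS category
FROM products a
LEFT JOIN categories b ON a.category_id = b.id

Result:
name       | category 
-----------+----------
Desk       | Tools    
Keyboard   | Furniture
Headphones | Sports   
Charger    | Books    
Notebook   | NULL     
Speaker    | Books    
Mouse      | Books    
Phone      | Supplies 


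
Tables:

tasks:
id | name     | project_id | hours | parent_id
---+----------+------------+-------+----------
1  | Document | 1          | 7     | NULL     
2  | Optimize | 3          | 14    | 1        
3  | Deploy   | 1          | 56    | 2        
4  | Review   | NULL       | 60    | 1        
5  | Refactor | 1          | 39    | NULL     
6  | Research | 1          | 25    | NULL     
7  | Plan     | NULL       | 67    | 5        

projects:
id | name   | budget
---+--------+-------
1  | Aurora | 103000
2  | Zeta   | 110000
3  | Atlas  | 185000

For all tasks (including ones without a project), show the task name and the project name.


LEFT JOIN keeps every row from tasks (the left table); where project_id has no match in projects, the project columns become NULL. Walk through each task:
  - task 1 (Document): project_id=1 -> matches Aurora
  - task 2 (Optimize): project_id=3 -> matches Atlas
  - task 3 (Deploy): project_id=1 -> matches Aurora
  - task 4 (Review): project_id=NULL, no match -> kept with NULL
  - task 5 (Refactor): project_id=1 -> matches Aurora
  - task 6 (Research): project_id=1 -> matches Aurora
  - task 7 (Plan): project_id=NULL, no match -> kept with NULL
All 7 rows appear; 2 have NULL project.

SQL:
SELECT a.name, b.name AS project
FROM tasks a
LEFT JOIN projects b ON a.project_id = b.id

Result:
name     | project
---------+--------
Document | Aurora 
Optimize | Atlas  
Deploy   | Aurora 
Review   | NULL   
Refactor | Aurora 
Research | Aurora 
Plan     | NULL   


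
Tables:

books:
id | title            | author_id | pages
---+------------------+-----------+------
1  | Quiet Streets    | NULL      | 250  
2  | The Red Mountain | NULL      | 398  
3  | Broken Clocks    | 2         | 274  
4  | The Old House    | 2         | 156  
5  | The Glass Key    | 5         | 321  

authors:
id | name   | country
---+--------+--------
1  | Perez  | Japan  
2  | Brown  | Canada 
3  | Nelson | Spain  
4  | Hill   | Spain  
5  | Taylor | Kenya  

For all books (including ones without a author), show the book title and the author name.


LEFT JOIN keeps every row from books (the left table); where author_id has no match in authors, the author columns become NULL. Walk through each book:
  - book 1 (Quiet Streets): author_id=NULL, no match -> kept with NULL
  - book 2 (The Red Mountain): author_id=NULL, no match -> kept with NULL
  - book 3 (Broken Clocks): author_id=2 -> matches Brown
  - book 4 (The Old House): author_id=2 -> matches Brown
  - book 5 (The Glass Key): author_id=5 -> matches Taylor
All 5 rows appear; 2 have NULL author.

SQL:
SELECT a.title, b.name AS author
FROM books a
LEFT JOIN authors b ON a.author_id = b.id

Result:
title            | author
-----------------+-------
Quiet Streets    | NULL  
The Red Mountain | NULL  
Broken Clocks    | Brown 
The Old House    | Brown 
The Glass Key    | Taylor


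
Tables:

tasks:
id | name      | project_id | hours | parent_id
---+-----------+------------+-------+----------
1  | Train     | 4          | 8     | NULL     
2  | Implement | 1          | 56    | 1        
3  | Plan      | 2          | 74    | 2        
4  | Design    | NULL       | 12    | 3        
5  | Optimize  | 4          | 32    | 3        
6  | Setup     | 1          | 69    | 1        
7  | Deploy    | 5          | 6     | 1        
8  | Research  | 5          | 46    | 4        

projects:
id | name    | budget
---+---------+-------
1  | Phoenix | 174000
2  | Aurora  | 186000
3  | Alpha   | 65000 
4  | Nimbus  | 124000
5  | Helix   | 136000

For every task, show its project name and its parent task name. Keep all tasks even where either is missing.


Two LEFT JOINs from the same base table tasks: one to projects via project_id, one to tasks itself via parent_id. Both are LEFT so every task is preserved.
Match against projects:
  - task 1 (Train): project_id=4 -> matches Nimbus
  - task 2 (Implement): project_id=1 -> matches Phoenix
  - task 3 (Plan): project_id=2 -> matches Aurora
  - task 4 (Design): project_id=NULL, no match -> kept with NULL
  - task 5 (Optimize): project_id=4 -> matches Nimbus
  - task 6 (Setup): project_id=1 -> matches Phoenix
  - task 7 (Deploy): project_id=5 -> matches Helix
  - task 8 (Research): project_id=5 -> matches Helix
Match against tasks (self):
  - task 1 (Train): parent_id=NULL -> NULL
  - task 2 (Implement): parent_id=1 -> Train
  - task 3 (Plan): parent_id=2 -> Implement
  - task 4 (Design): parent_id=3 -> Plan
  - task 5 (Optimize): parent_id=3 -> Plan
  - task 6 (Setup): parent_id=1 -> Train
  - task 7 (Deploy): parent_id=1 -> Train
  - task 8 (Research): parent_id=4 -> Design

SQL:
SELECT a.name, b.name AS project, c.name AS parent
FROM tasks a
LEFT JOIN projects b ON a.project_id = b.id
LEFT JOIN tasks c ON a.parent_id = c.id

Result:
name      | project | parent   
----------+---------+----------
Train     | Nimbus  | NULL     
Implement | Phoenix | Train    
Plan      | Aurora  | Implement
Design    | NULL    | Plan     
Optimize  | Nimbus  | Plan     
Setup     | Phoenix | Train    
Deploy    | Helix   | Train    
Research  | Helix   | Design   


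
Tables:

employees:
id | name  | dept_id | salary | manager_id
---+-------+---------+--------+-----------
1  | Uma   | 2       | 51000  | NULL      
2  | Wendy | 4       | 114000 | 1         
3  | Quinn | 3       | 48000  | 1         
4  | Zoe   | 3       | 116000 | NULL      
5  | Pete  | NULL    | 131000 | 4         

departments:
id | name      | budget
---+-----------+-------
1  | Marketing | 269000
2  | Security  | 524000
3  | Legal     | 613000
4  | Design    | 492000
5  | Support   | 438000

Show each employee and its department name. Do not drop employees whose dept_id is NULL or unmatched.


LEFT JOIN keeps every row from employees (the left table); where dept_id has no match in departments, the department columns become NULL. Walk through each employee:
  - employee 1 (Uma): dept_id=2 -> matches Security
  - employee 2 (Wendy): dept_id=4 -> matches Design
  - employee 3 (Quinn): dept_id=3 -> matches Legal
  - employee 4 (Zoe): dept_id=3 -> matches Legal
  - employee 5 (Pete): dept_id=NULL, no match -> kept with NULL
All 5 rows appear; 1 has NULL department.

SQL:
SELECT a.name, b.name AS department
FROM employees a
LEFT JOIN departments b ON a.dept_id = b.id

Result:
name  | department
------+-----------
Uma   | Security  
Wendy | Design    
Quinn | Legal     
Zoe   | Legal     
Pete  | NULL      


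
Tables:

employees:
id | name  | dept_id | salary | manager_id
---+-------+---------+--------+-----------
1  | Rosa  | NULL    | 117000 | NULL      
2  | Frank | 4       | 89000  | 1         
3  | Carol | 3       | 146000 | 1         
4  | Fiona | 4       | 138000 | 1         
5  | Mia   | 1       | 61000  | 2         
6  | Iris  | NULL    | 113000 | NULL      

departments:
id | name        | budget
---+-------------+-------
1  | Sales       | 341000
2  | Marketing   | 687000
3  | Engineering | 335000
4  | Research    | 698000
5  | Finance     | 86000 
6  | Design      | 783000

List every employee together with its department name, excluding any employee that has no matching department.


INNER JOIN keeps only employees rows whose dept_id matches an id in departments. Walk through each employee:
  - employee 1 (Rosa): dept_id=NULL, no match -> dropped
  - employee 2 (Frank): dept_id=4 -> matches Research
  - employee 3 (Carol): dept_id=3 -> matches Engineering
  - employee 4 (Fiona): dept_id=4 -> matches Research
  - employee 5 (Mia): dept_id=1 -> matches Sales
  - employee 6 (Iris): dept_id=NULL, no match -> dropped
So 2 of 6 rows are dropped.

SQL:
SELECT a.name, b.name AS department
FROM employees a
INNER JOIN departments b ON a.dept_id = b.id

Result:
name  | department 
------+------------
Frank | Research   
Carol | Engineering
Fiona | Research   
Mia   | Sales      


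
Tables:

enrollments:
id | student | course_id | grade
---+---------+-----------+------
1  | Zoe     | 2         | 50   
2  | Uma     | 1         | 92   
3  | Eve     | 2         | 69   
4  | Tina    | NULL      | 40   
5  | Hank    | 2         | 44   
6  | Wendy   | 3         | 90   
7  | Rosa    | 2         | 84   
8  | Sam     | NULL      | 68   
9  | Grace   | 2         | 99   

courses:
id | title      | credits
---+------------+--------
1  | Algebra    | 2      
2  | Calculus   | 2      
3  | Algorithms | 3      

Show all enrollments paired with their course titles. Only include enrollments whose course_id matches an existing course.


INNER JOIN keeps only enrollments rows whose course_id matches an id in courses. Walk through each enrollment:
  - enrollment 1 (Zoe): course_id=2 -> matches Calculus
  - enrollment 2 (Uma): course_id=1 -> matches Algebra
  - enrollment 3 (Eve): course_id=2 -> matches Calculus
  - enrollment 4 (Tina): course_id=NULL, no match -> dropped
  - enrollment 5 (Hank): course_id=2 -> matches Calculus
  - enrollment 6 (Wendy): course_id=3 -> matches Algorithms
  - enrollment 7 (Rosa): course_id=2 -> matches Calculus
  - enrollment 8 (Sam): course_id=NULL, no match -> dropped
  - enrollment 9 (Grace): course_id=2 -> matches Calculus
So 2 of 9 rows are dropped.

SQL:
SELECT a.student, b.title AS course
FROM enrollments a
INNER JOIN courses b ON a.course_id = b.id

Result:
student | course    
--------+-----------
Zoe     | Calculus  
Uma     | Algebra   
Eve     | Calculus  
Hank    | Calculus  
Wendy   | Algorithms
Rosa    | Calculus  
Grace   | Calculus  


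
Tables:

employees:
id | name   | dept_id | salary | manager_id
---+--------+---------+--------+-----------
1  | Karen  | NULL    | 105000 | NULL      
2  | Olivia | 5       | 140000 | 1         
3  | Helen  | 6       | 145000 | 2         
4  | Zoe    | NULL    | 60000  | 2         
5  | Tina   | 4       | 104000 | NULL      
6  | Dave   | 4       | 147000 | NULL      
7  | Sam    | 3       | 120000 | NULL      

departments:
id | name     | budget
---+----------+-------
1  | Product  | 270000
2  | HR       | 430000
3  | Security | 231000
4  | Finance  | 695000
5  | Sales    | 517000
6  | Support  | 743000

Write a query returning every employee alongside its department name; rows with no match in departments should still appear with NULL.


LEFT JOIN keeps every row from employees (the left table); where dept_id has no match in departments, the department columns become NULL. Walk through each employee:
  - employee 1 (Karen): dept_id=NULL, no match -> kept with NULL
  - employee 2 (Olivia): dept_id=5 -> matches Sales
  - employee 3 (Helen): dept_id=6 -> matches Support
  - employee 4 (Zoe): dept_id=NULL, no match -> kept with NULL
  - employee 5 (Tina): dept_id=4 -> matches Finance
  - employee 6 (Dave): dept_id=4 -> matches Finance
  - employee 7 (Sam): dept_id=3 -> matches Security
All 7 rows appear; 2 have NULL department.

SQL:
SELECT a.name, b.name AS department
FROM employees a
LEFT JOIN departments b ON a.dept_id = b.id

Result:
name   | department
-------+-----------
Karen  | NULL      
Olivia | Sales     
Helen  | Support   
Zoe    | NULL      
Tina   | Finance   
Dave   | Finance   
Sam    | Security  


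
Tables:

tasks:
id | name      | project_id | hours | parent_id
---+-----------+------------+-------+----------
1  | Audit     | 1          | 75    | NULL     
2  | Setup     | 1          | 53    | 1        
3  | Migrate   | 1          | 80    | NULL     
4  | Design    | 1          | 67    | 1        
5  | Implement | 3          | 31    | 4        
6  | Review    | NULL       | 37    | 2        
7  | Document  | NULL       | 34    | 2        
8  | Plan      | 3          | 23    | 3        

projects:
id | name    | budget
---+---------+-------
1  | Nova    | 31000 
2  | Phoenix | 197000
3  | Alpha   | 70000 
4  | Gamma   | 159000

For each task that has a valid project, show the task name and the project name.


INNER JOIN keeps only tasks rows whose project_id matches an id in projects. Walk through each task:
  - task 1 (Audit): project_id=1 -> matches Nova
  - task 2 (Setup): project_id=1 -> matches Nova
  - task 3 (Migrate): project_id=1 -> matches Nova
  - task 4 (Design): project_id=1 -> matches Nova
  - task 5 (Implement): project_id=3 -> matches Alpha
  - task 6 (Review): project_id=NULL, no match -> dropped
  - task 7 (Document): project_id=NULL, no match -> dropped
  - task 8 (Plan): project_id=3 -> matches Alpha
So 2 of 8 rows are dropped.

SQL:
SELECT a.name, b.name AS project
FROM tasks a
INNER JOIN projects b ON a.project_id = b.id

Result:
name      | project
----------+--------
Audit     | Nova   
Setup     | Nova   
Migrate   | Nova   
Design    | Nova   
Implement | Alpha  
Plan      | Alpha  


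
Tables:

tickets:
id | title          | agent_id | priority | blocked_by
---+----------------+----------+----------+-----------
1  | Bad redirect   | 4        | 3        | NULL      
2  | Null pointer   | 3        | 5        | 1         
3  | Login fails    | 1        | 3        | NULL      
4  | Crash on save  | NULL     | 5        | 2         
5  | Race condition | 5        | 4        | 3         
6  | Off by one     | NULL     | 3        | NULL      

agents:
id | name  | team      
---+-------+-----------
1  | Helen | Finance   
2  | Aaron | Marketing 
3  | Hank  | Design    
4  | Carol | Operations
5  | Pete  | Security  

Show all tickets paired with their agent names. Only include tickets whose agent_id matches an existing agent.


INNER JOIN keeps only tickets rows whose agent_id matches an id in agents. Walk through each ticket:
  - ticket 1 (Bad redirect): agent_id=4 -> matches Carol
  - ticket 2 (Null pointer): agent_id=3 -> matches Hank
  - ticket 3 (Login fails): agent_id=1 -> matches Helen
  - ticket 4 (Crash on save): agent_id=NULL, no match -> dropped
  - ticket 5 (Race condition): agent_id=5 -> matches Pete
  - ticket 6 (Off by one): agent_id=NULL, no match -> dropped
So 2 of 6 rows are dropped.

SQL:
SELECT a.title, b.name AS agent
FROM tickets a
INNER JOIN agents b ON a.agent_id = b.id

Result:
title          | agent
---------------+------
Bad redirect   | Carol
Null pointer   | Hank 
Login fails    | Helen
Race condition | Pete 


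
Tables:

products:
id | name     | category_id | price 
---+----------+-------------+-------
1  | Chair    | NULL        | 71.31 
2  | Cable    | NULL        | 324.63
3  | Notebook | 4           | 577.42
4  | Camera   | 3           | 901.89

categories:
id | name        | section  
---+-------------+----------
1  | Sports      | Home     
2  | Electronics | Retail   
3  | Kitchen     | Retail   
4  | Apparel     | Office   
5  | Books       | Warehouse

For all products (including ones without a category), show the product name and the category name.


LEFT JOIN keeps every row from products (the left table); where category_id has no match in categories, the category columns become NULL. Walk through each product:
  - product 1 (Chair): category_id=NULL, no match -> kept with NULL
  - product 2 (Cable): category_id=NULL, no match -> kept with NULL
  - product 3 (Notebook): category_id=4 -> matches Apparel
  - product 4 (Camera): category_id=3 -> matches Kitchen
All 4 rows appear; 2 have NULL category.

SQL:
SELECT a.name, b.name AS category
FROM products a
LEFT JOIN categories b ON a.category_id = b.id

Result:
name     | category
---------+---------
Chair    | NULL    
Cable    | NULL    
Notebook | Apparel 
Camera   | Kitchen 
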